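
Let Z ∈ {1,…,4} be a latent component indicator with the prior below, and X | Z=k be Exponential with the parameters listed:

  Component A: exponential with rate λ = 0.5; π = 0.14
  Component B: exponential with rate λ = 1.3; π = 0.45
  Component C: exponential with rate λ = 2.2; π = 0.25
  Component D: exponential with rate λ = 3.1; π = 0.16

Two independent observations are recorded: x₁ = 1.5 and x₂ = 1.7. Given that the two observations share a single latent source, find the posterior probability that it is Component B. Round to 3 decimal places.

0.591

P(component k | x) = π_k·f_k(x) / marginal(x), where marginal(x) = Σ_j π_j·f_j(x).
Since both observations come from the same component, the likelihood for component k is f_k(x₁)·f_k(x₂).
  f_A = [0.5·e^(−0.5·1.5) = 0.5·e^(−0.7500) = 0.236183] × [0.213707] = 0.0504741
  f_B = [1.3·e^(−1.3·1.5) = 1.3·e^(−1.9500) = 0.184956] × [0.142611] = 0.0263768
  f_C = [2.2·e^(−2.2·1.5) = 2.2·e^(−3.3000) = 0.081143] × [0.052259] = 0.00424045
  f_D = [3.1·e^(−3.1·1.5) = 3.1·e^(−4.6500) = 0.029641] × [0.0159452] = 0.000472631
Prior × likelihood for each component:
  π_A·f_A = 0.14 × 0.0504741 = 0.00706638
  π_B·f_B = 0.45 × 0.0263768 = 0.0118695
  π_C·f_C = 0.25 × 0.00424045 = 0.00106011
  π_D·f_D = 0.16 × 0.000472631 = 7.56209e-05
Sum: 0.00706638 + 0.0118695 + 0.00106011 + 7.56209e-05 = 0.0200717
P(Component B | x) ≈ 0.591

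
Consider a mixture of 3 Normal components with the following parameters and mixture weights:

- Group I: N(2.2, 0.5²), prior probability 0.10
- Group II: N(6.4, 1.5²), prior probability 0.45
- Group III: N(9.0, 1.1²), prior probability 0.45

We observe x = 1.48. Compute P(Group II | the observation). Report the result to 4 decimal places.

0.0191

By Bayes' theorem, P(k | x) = π_k f_k(x) / Σ_j π_j f_j(x).
Evaluate each component's likelihood at the observed value:
  L_I = (1/(0.5·√(2π)))·exp(−(1.48−2.2)²/(2·0.5²)) = 0.797885·exp(-1.03680) = 0.28292
  L_II = (1/(1.5·√(2π)))·exp(−(1.48−6.4)²/(2·1.5²)) = 0.265962·exp(-5.37920) = 0.00122648
  L_III = (1/(1.1·√(2π)))·exp(−(1.48−9.0)²/(2·1.1²)) = 0.362675·exp(-23.36793) = 2.57604e-11
Prior × likelihood for each component:
  π_I·L_I = 0.10 × 0.28292 = 0.028292
  π_II·L_II = 0.45 × 0.00122648 = 0.000551918
  π_III·L_III = 0.45 × 2.57604e-11 = 1.15922e-11
Sum: 0.028292 + 0.000551918 + 1.15922e-11 = 0.0288439
P(Group II | data) = 0.000551918 / 0.0288439 ≈ 0.0191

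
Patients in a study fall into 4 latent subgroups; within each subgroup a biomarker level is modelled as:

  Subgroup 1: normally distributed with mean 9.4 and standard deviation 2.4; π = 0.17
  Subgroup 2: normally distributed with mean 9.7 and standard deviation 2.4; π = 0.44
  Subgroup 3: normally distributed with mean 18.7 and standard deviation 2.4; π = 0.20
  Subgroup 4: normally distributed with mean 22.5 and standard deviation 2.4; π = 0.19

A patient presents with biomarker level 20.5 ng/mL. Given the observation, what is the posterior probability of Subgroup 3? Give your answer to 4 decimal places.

0.5292

By Bayes' theorem, P(k | x) = w_k f_k(x) / Σ_j w_j f_j(x).
Evaluate each component's likelihood at the observed value:
  p_1 = (1/(2.4·√(2π)))·exp(−(20.5−9.4)²/(2·2.4²)) = 0.166226·exp(-10.69531) = 3.76516e-06
  p_2 = (1/(2.4·√(2π)))·exp(−(20.5−9.7)²/(2·2.4²)) = 0.166226·exp(-10.12500) = 6.65989e-06
  p_3 = (1/(2.4·√(2π)))·exp(−(20.5−18.7)²/(2·2.4²)) = 0.166226·exp(-0.28125) = 0.125474
  p_4 = (1/(2.4·√(2π)))·exp(−(20.5−22.5)²/(2·2.4²)) = 0.166226·exp(-0.34722) = 0.117463
Multiply by the mixture weights:
  w_1·p_1 = 0.17 × 3.76516e-06 = 6.40077e-07
  w_2·p_2 = 0.44 × 6.65989e-06 = 2.93035e-06
  w_3·p_3 = 0.20 × 0.125474 = 0.0250948
  w_4·p_4 = 0.19 × 0.117463 = 0.022318
Sum: 6.40077e-07 + 2.93035e-06 + 0.0250948 + 0.022318 = 0.0474164
So the posterior for Subgroup 3 is 0.0250948 / 0.0474164 ≈ 0.5292.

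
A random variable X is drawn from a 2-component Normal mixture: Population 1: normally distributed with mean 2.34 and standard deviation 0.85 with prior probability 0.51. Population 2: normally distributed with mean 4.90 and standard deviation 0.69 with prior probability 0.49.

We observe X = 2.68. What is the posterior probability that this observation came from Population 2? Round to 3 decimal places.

The responsibility of component k is w_k f_k(x) divided by Σ_j w_j f_j(x).
Normal densities:
  f_1 = (1/(0.85·√(2π)))·exp(−(2.68−2.34)²/(2·0.85²)) = 0.469344·exp(-0.08000) = 0.433259
  f_2 = (1/(0.69·√(2π)))·exp(−(2.68−4.90)²/(2·0.69²)) = 0.578177·exp(-5.17580) = 0.00326767
Weight by the priors:
  w_1·f_1 = 0.51 × 0.433259 = 0.220962
  w_2·f_2 = 0.49 × 0.00326767 = 0.00160116
Normaliser: 0.220962 + 0.00160116 = 0.222563
P(Population 2 | 2.68) ≈ 0.007

0.007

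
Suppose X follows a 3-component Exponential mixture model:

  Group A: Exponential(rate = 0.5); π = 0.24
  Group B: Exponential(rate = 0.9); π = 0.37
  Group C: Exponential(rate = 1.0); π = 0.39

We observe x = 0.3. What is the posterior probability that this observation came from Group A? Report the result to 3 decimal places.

0.160

P(component k | x) = π_k·f_k(x) / marginal(x), where marginal(x) = Σ_j π_j·f_j(x).
Exponential densities:
  p_A = 0.5·e^(−0.5·0.3) = 0.5·e^(−0.1500) = 0.430354
  p_B = 0.9·e^(−0.9·0.3) = 0.9·e^(−0.2700) = 0.687042
  p_C = 1.0·e^(−1.0·0.3) = 1.0·e^(−0.3000) = 0.740818
Prior × likelihood for each component:
  π_A·p_A = 0.24 × 0.430354 = 0.103285
  π_B·p_B = 0.37 × 0.687042 = 0.254205
  π_C·p_C = 0.39 × 0.740818 = 0.288919
Marginal: 0.103285 + 0.254205 + 0.288919 = 0.646409
So the posterior for Group A is 0.103285 / 0.646409 ≈ 0.160.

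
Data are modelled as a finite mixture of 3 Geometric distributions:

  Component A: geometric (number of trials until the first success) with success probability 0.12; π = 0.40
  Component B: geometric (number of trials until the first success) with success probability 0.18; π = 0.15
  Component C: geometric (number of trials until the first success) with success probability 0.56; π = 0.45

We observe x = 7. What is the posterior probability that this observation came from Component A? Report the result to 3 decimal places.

Posterior ∝ prior × likelihood, so P(k | x) ∝ π_k f_k(x); normalise over all components.
Component likelihoods at x = 7:
  L_A = 0.12·(1−0.12)^6 = 0.12·0.464404 = 0.0557285
  L_B = 0.18·(1−0.18)^6 = 0.18·0.304007 = 0.0547212
  L_C = 0.56·(1−0.56)^6 = 0.56·0.00725631 = 0.00406354
Unnormalised posteriors:
  π_A·L_A = 0.40 × 0.0557285 = 0.0222914
  π_B·L_B = 0.15 × 0.0547212 = 0.00820818
  π_C·L_C = 0.45 × 0.00406354 = 0.00182859
Sum: 0.0222914 + 0.00820818 + 0.00182859 = 0.0323282
P(Component A | data) = 0.0222914 / 0.0323282 ≈ 0.690

0.690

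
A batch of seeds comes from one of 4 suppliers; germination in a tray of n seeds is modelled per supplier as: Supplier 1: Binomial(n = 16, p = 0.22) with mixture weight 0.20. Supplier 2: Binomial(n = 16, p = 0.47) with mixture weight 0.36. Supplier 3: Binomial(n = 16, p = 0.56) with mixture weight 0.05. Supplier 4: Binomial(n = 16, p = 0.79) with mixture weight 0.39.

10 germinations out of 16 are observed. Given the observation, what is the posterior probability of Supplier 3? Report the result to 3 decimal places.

0.130

By Bayes' theorem, P(k | x) = w_k f_k(x) / Σ_j w_j f_j(x).
Evaluate each component's likelihood at the observed value:
  p_1 = C(16,10)·0.22^10·0.78^6 = 8008·2.65599e-07·0.2252 = 0.000478981
  p_2 = C(16,10)·0.47^10·0.53^6 = 8008·0.000525991·0.0221644 = 0.0933594
  p_3 = C(16,10)·0.56^10·0.44^6 = 8008·0.00303305·0.00725631 = 0.176246
  p_4 = C(16,10)·0.79^10·0.21^6 = 8008·0.0946828·8.57661e-05 = 0.0650295
Multiply by the mixture weights:
  w_1·p_1 = 0.20 × 0.000478981 = 9.57962e-05
  w_2·p_2 = 0.36 × 0.0933594 = 0.0336094
  w_3·p_3 = 0.05 × 0.176246 = 0.00881232
  w_4·p_4 = 0.39 × 0.0650295 = 0.0253615
Denominator: 9.57962e-05 + 0.0336094 + 0.00881232 + 0.0253615 = 0.067879
Responsibility of Supplier 3: 0.00881232 / 0.067879 ≈ 0.130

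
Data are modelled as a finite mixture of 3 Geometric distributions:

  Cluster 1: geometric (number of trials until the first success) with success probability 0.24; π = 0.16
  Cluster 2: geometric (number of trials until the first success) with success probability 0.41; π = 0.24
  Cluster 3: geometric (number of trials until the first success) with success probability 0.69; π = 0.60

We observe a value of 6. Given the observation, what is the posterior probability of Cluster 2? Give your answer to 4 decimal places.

0.3918

The responsibility of component k is w_k f_k(x) divided by Σ_j w_j f_j(x).
Geometric probabilities:
  p_1 = 0.0608526
  p_2 = 0.0293119
  p_3 = 0.00197541
Prior × likelihood for each component:
  w_1·p_1 = 0.16 × 0.0608526 = 0.00973642
  w_2·p_2 = 0.24 × 0.0293119 = 0.00703486
  w_3·p_3 = 0.60 × 0.00197541 = 0.00118525
Evidence: 0.00973642 + 0.00703486 + 0.00118525 = 0.0179565
So the posterior for Cluster 2 is 0.00703486 / 0.0179565 ≈ 0.3918.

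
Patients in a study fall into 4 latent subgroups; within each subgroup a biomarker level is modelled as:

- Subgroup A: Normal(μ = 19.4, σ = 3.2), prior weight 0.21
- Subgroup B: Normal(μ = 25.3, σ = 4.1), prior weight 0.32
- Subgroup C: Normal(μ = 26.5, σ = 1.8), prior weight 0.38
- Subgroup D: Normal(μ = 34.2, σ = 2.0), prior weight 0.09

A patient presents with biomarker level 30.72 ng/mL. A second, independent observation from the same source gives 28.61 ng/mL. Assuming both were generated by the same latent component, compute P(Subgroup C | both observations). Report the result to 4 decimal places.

0.3930

P(component k | x) = π_k·f_k(x) / marginal(x), where marginal(x) = Σ_j π_j·f_j(x).
Since both observations come from the same component, the likelihood for component k is f_k(x₁)·f_k(x₂).
  L_A = [0.000239001] × [0.00198152] = 4.73585e-07
  L_B = [0.0406115] × [0.0702422] = 0.00285264
  L_C = [0.014194] × [0.111495] = 0.00158256
  L_D = [0.043898] × [0.00401347] = 0.000176184
Prior × likelihood for each component:
  π_A·L_A = 0.21 × 4.73585e-07 = 9.94529e-08
  π_B·L_B = 0.32 × 0.00285264 = 0.000912846
  π_C·L_C = 0.38 × 0.00158256 = 0.000601372
  π_D·L_D = 0.09 × 0.000176184 = 1.58565e-05
Sum: 9.94529e-08 + 0.000912846 + 0.000601372 + 1.58565e-05 = 0.00153017
Responsibility of Subgroup C: 0.000601372 / 0.00153017 ≈ 0.3930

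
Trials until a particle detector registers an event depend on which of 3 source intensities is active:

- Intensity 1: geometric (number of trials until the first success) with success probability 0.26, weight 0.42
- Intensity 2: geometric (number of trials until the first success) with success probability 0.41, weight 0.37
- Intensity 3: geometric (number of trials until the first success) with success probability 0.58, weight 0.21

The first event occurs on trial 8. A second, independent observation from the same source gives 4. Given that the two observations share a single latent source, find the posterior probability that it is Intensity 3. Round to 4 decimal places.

0.0070

Posterior ∝ prior × likelihood, so P(k | x) ∝ w_k f_k(x); normalise over all components.
Since both observations come from the same component, the likelihood for component k is f_k(x₁)·f_k(x₂).
  p_1 = [0.26·(1−0.26)^7 = 0.26·0.121513 = 0.0315933] × [0.105358] = 0.00332862
  p_2 = [0.41·(1−0.41)^7 = 0.41·0.0248865 = 0.0102035] × [0.0842054] = 0.000859187
  p_3 = [0.58·(1−0.58)^7 = 0.58·0.00230539 = 0.00133713] × [0.042971] = 5.74578e-05
Multiply by the mixture weights:
  w_1·p_1 = 0.42 × 0.00332862 = 0.00139802
  w_2·p_2 = 0.37 × 0.000859187 = 0.000317899
  w_3·p_3 = 0.21 × 5.74578e-05 = 1.20661e-05
Denominator: 0.00139802 + 0.000317899 + 1.20661e-05 = 0.00172798
P(Intensity 3 | x) = 1.20661e-05 / 0.00172798 ≈ 0.0070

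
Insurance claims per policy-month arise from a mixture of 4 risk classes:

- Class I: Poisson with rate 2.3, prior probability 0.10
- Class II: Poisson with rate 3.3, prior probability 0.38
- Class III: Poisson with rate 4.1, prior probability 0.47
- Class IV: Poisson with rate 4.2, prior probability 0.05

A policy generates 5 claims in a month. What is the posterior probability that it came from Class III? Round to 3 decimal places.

0.559

Apply Bayes' rule: the posterior for each component is proportional to its prior times its likelihood at x.
Evaluate each component's likelihood at the observed value:
  f_I = e^(−2.3)·2.3^5/5! = 0.053775
  f_II = e^(−3.3)·3.3^5/5! = 0.120286
  f_III = e^(−4.1)·4.1^5/5! = 0.160004
  f_IV = e^(−4.2)·4.2^5/5! = 0.163316
Prior × likelihood for each component:
  P(Z=I)·f_I = 0.10 × 0.053775 = 0.0053775
  P(Z=II)·f_II = 0.38 × 0.120286 = 0.0457088
  P(Z=III)·f_III = 0.47 × 0.160004 = 0.0752018
  P(Z=IV)·f_IV = 0.05 × 0.163316 = 0.00816579
Evidence: 0.0053775 + 0.0457088 + 0.0752018 + 0.00816579 = 0.134454
P(Class III | 5 claims) ≈ 0.559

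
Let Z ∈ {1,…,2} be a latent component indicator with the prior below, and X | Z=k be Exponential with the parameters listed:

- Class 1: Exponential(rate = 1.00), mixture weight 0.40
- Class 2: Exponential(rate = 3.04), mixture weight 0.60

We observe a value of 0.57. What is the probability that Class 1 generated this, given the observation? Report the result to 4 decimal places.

The responsibility of component k is P(Z=k) f_k(x) divided by Σ_j P(Z=j) f_j(x).
Component likelihoods at x = 0.57:
  L_1 = 0.565525
  L_2 = 0.537438
Weight by the priors:
  P(Z=1)·L_1 = 0.40 × 0.565525 = 0.22621
  P(Z=2)·L_2 = 0.60 × 0.537438 = 0.322463
Sum: 0.22621 + 0.322463 = 0.548673
P(Class 1 | data) ≈ 0.4123

0.4123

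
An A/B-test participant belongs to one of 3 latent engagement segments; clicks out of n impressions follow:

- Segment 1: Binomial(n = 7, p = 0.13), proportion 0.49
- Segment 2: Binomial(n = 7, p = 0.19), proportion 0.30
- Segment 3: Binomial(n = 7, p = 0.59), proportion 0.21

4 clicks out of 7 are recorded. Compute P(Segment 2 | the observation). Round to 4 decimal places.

By Bayes' theorem, P(k | x) = π_k f_k(x) / Σ_j π_j f_j(x).
Binomial probabilities:
  f_1 = C(7,4)·0.13^4·0.87^3 = 35·0.00028561·0.658503 = 0.00658263
  f_2 = C(7,4)·0.19^4·0.81^3 = 35·0.00130321·0.531441 = 0.0242403
  f_3 = C(7,4)·0.59^4·0.41^3 = 35·0.121174·0.068921 = 0.292299
Prior × likelihood for each component:
  π_1·f_1 = 0.49 × 0.00658263 = 0.00322549
  π_2·f_2 = 0.30 × 0.0242403 = 0.00727208
  π_3·f_3 = 0.21 × 0.292299 = 0.0613828
Normaliser: 0.00322549 + 0.00727208 + 0.0613828 = 0.0718804
P(Segment 2 | x) = 0.00727208 / 0.0718804 ≈ 0.1012

0.1012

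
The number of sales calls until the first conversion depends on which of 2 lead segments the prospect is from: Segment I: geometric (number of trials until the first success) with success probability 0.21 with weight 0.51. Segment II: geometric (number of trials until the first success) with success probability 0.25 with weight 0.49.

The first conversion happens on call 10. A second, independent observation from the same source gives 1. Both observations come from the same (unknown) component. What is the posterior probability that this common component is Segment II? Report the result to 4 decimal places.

0.4603

By Bayes' theorem, P(k | x) = w_k f_k(x) / Σ_j w_j f_j(x).
Since both observations come from the same component, the likelihood for component k is f_k(x₁)·f_k(x₂).
  p_I = [0.0251688] × [0.21] = 0.00528546
  p_II = [0.0187712] × [0.25] = 0.00469279
Multiply by the mixture weights:
  w_I·p_I = 0.51 × 0.00528546 = 0.00269558
  w_II·p_II = 0.49 × 0.00469279 = 0.00229947
Marginal: 0.00269558 + 0.00229947 = 0.00499505
P(Segment II | x) ≈ 0.4603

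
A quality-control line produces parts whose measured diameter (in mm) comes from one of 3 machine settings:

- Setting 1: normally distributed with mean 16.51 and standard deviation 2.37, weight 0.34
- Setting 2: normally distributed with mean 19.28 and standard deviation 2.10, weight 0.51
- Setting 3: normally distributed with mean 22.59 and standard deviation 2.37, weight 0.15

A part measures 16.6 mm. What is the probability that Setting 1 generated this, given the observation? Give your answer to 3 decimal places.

0.565

By Bayes' theorem, P(k | x) = π_k f_k(x) / Σ_j π_j f_j(x).
Component likelihoods at x = 16.6 mm:
  f_1 = 0.168209
  f_2 = 0.0841456
  f_3 = 0.0069032
Weight by the priors:
  π_1·f_1 = 0.34 × 0.168209 = 0.057191
  π_2·f_2 = 0.51 × 0.0841456 = 0.0429142
  π_3·f_3 = 0.15 × 0.0069032 = 0.00103548
Denominator: 0.057191 + 0.0429142 + 0.00103548 = 0.101141
Responsibility of Setting 1: 0.057191 / 0.101141 ≈ 0.565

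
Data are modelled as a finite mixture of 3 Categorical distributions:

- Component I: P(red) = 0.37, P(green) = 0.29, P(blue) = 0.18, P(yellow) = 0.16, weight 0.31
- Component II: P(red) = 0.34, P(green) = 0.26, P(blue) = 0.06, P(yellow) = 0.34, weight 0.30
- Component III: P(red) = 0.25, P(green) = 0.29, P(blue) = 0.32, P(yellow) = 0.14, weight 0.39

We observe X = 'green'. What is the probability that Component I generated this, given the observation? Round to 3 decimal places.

0.320

P(component k | x) = π_k·f_k(x) / marginal(x), where marginal(x) = Σ_j π_j·f_j(x).
Categorical probabilities:
  L_I = P(green | comp) = 0.29
  L_II = P(green | comp) = 0.26
  L_III = P(green | comp) = 0.29
Weight by the priors:
  π_I·L_I = 0.31 × 0.29 = 0.0899
  π_II·L_II = 0.30 × 0.26 = 0.078
  π_III·L_III = 0.39 × 0.29 = 0.1131
Sum: 0.0899 + 0.078 + 0.1131 = 0.281
P(Component I | data) = 0.0899 / 0.281 ≈ 0.320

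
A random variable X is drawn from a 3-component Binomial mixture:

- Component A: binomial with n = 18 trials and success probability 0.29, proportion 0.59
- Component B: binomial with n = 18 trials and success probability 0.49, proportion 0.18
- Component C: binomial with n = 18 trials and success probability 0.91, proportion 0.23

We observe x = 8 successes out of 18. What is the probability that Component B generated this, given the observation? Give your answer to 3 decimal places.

0.426

By Bayes' theorem, P(k | x) = P(Z=k) f_k(x) / Σ_j P(Z=j) f_j(x).
Component likelihoods at x = 8 successes out of 18:
  p_A = C(18,8)·0.29^8·0.71^10 = 43758·5.00246e-05·0.0325524 = 0.0712566
  p_B = C(18,8)·0.49^8·0.51^10 = 43758·0.00332329·0.00119042 = 0.173112
  p_C = C(18,8)·0.91^8·0.09^10 = 43758·0.470253·3.48678e-11 = 7.17486e-07
Unnormalised posteriors:
  P(Z=A)·p_A = 0.59 × 0.0712566 = 0.0420414
  P(Z=B)·p_B = 0.18 × 0.173112 = 0.0311602
  P(Z=C)·p_C = 0.23 × 7.17486e-07 = 1.65022e-07
Denominator: 0.0420414 + 0.0311602 + 1.65022e-07 = 0.0732018
P(Component B | the observation) ≈ 0.426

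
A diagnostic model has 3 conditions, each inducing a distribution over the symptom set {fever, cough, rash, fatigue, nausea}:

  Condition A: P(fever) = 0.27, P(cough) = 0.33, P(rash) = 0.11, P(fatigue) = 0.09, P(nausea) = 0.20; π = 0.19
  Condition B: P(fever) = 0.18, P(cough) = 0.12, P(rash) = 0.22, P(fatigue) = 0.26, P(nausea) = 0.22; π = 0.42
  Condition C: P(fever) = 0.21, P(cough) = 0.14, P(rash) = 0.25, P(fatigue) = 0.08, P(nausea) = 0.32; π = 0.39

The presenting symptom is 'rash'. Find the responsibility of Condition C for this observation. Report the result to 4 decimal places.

The responsibility of component k is π_k f_k(x) divided by Σ_j π_j f_j(x).
Categorical probabilities:
  p_A = 0.11
  p_B = 0.22
  p_C = 0.25
Unnormalised posteriors:
  π_A·p_A = 0.19 × 0.11 = 0.0209
  π_B·p_B = 0.42 × 0.22 = 0.0924
  π_C·p_C = 0.39 × 0.25 = 0.0975
Denominator: 0.0209 + 0.0924 + 0.0975 = 0.2108
So the posterior for Condition C is 0.0975 / 0.2108 ≈ 0.4625.

0.4625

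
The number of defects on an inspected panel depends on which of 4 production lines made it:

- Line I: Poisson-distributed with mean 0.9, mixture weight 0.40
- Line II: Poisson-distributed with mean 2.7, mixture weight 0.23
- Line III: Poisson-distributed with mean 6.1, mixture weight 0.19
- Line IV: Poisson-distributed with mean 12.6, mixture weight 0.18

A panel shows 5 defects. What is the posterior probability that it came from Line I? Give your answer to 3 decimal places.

The responsibility of component k is π_k f_k(x) divided by Σ_j π_j f_j(x).
Poisson probabilities:
  f_I = e^(−0.9)·0.9^5/5! = 0.00200063
  f_II = e^(−2.7)·2.7^5/5! = 0.0803605
  f_III = e^(−6.1)·6.1^5/5! = 0.15786
  f_IV = e^(−12.6)·12.6^5/5! = 0.00892403
Weight by the priors:
  π_I·f_I = 0.40 × 0.00200063 = 0.000800251
  π_II·f_II = 0.23 × 0.0803605 = 0.0184829
  π_III·f_III = 0.19 × 0.15786 = 0.0299934
  π_IV·f_IV = 0.18 × 0.00892403 = 0.00160633
Evidence: 0.000800251 + 0.0184829 + 0.0299934 + 0.00160633 = 0.0508828
P(Line I | the observation) = 0.000800251 / 0.0508828 ≈ 0.016

0.016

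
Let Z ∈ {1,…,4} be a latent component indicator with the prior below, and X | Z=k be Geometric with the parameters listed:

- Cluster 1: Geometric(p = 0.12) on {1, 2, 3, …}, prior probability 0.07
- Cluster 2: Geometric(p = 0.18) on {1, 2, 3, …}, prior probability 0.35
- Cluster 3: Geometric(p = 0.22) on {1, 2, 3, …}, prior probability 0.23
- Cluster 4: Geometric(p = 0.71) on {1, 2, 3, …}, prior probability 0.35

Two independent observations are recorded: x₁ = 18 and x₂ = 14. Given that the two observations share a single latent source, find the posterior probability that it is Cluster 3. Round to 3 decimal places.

Apply Bayes' rule: the posterior for each component is proportional to its prior times its likelihood at x.
Since both observations come from the same component, the likelihood for component k is f_k(x₁)·f_k(x₂).
  f_1 = [0.12·(1−0.12)^17 = 0.12·0.113817 = 0.013658] × [0.0227749] = 0.000311059
  f_2 = [0.18·(1−0.18)^17 = 0.18·0.0342638 = 0.00616748] × [0.0136412] = 8.41319e-05
  f_3 = [0.22·(1−0.22)^17 = 0.22·0.0146423 = 0.0032213] × [0.00870267] = 2.80339e-05
  f_4 = [0.71·(1−0.71)^17 = 0.71·7.25715e-10 = 5.15257e-10] × [7.28505e-08] = 3.75367e-17
Multiply by the mixture weights:
  w_1·f_1 = 0.07 × 0.000311059 = 2.17741e-05
  w_2·f_2 = 0.35 × 8.41319e-05 = 2.94462e-05
  w_3·f_3 = 0.23 × 2.80339e-05 = 6.4478e-06
  w_4·f_4 = 0.35 × 3.75367e-17 = 1.31379e-17
Marginal: 2.17741e-05 + 2.94462e-05 + 6.4478e-06 + 1.31379e-17 = 5.76681e-05
Responsibility of Cluster 3: 6.4478e-06 / 5.76681e-05 ≈ 0.112

0.112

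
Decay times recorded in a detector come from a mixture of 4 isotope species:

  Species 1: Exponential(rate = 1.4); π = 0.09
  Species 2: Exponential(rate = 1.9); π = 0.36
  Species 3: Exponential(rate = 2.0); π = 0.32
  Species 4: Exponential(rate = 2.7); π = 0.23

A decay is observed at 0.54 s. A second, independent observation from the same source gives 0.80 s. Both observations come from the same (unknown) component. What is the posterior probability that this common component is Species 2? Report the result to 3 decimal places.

The responsibility of component k is π_k f_k(x) divided by Σ_j π_j f_j(x).
Since both observations come from the same component, the likelihood for component k is f_k(x₁)·f_k(x₂).
  p_1 = [0.657357] × [0.456792] = 0.300275
  p_2 = [0.681032] × [0.415553] = 0.283005
  p_3 = [0.679191] × [0.403793] = 0.274253
  p_4 = [0.628293] × [0.311378] = 0.195637
Multiply by the mixture weights:
  π_1·p_1 = 0.09 × 0.300275 = 0.0270248
  π_2·p_2 = 0.36 × 0.283005 = 0.101882
  π_3·p_3 = 0.32 × 0.274253 = 0.0877608
  π_4·p_4 = 0.23 × 0.195637 = 0.0449964
Sum: 0.0270248 + 0.101882 + 0.0877608 + 0.0449964 = 0.261664
So the posterior for Species 2 is 0.101882 / 0.261664 ≈ 0.389.

0.389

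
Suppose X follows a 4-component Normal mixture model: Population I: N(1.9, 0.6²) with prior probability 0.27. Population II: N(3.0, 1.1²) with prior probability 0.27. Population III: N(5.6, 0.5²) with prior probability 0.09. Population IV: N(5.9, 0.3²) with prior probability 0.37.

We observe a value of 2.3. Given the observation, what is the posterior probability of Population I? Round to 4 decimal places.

Apply Bayes' rule: the posterior for each component is proportional to its prior times its likelihood at x.
Component likelihoods at x = 2.3:
  f_I = (1/(0.6·√(2π)))·exp(−(2.3−1.9)²/(2·0.6²)) = 0.664904·exp(-0.22222) = 0.532413
  f_II = (1/(1.1·√(2π)))·exp(−(2.3−3.0)²/(2·1.1²)) = 0.362675·exp(-0.20248) = 0.296198
  f_III = (1/(0.5·√(2π)))·exp(−(2.3−5.6)²/(2·0.5²)) = 0.797885·exp(-21.78000) = 2.77336e-10
  f_IV = (1/(0.3·√(2π)))·exp(−(2.3−5.9)²/(2·0.3²)) = 1.329808·exp(-72.00000) = 7.15461e-32
Prior × likelihood for each component:
  π_I·f_I = 0.27 × 0.532413 = 0.143752
  π_II·f_II = 0.27 × 0.296198 = 0.0799734
  π_III·f_III = 0.09 × 2.77336e-10 = 2.49602e-11
  π_IV·f_IV = 0.37 × 7.15461e-32 = 2.64721e-32
Evidence: 0.143752 + 0.0799734 + 2.49602e-11 + 2.64721e-32 = 0.223725
So the posterior for Population I is 0.143752 / 0.223725 ≈ 0.6425.

0.6425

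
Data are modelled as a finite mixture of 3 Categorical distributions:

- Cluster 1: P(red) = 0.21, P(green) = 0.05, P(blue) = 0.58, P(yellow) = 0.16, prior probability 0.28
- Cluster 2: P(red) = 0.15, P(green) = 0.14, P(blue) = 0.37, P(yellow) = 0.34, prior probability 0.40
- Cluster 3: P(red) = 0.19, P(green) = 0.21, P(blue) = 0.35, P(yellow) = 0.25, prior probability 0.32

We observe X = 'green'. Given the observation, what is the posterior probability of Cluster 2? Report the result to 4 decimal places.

Posterior ∝ prior × likelihood, so P(k | x) ∝ w_k f_k(x); normalise over all components.
Evaluate each component's likelihood at the observed value:
  p_1 = P(green | comp) = 0.05
  p_2 = P(green | comp) = 0.14
  p_3 = P(green | comp) = 0.21
Prior × likelihood for each component:
  w_1·p_1 = 0.28 × 0.05 = 0.014
  w_2·p_2 = 0.40 × 0.14 = 0.056
  w_3·p_3 = 0.32 × 0.21 = 0.0672
Sum: 0.014 + 0.056 + 0.0672 = 0.1372
P(Cluster 2 | data) ≈ 0.4082

0.4082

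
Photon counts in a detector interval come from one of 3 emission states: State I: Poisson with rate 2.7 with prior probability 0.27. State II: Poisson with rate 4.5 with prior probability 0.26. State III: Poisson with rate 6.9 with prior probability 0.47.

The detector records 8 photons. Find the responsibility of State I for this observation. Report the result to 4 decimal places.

0.0173

By Bayes' theorem, P(k | x) = w_k f_k(x) / Σ_j w_j f_j(x).
Evaluate each component's likelihood at the observed value:
  L_I = 0.00470755
  L_II = 0.0463292
  L_III = 0.128422
Prior × likelihood for each component:
  w_I·L_I = 0.27 × 0.00470755 = 0.00127104
  w_II·L_II = 0.26 × 0.0463292 = 0.0120456
  w_III·L_III = 0.47 × 0.128422 = 0.0603585
Marginal: 0.00127104 + 0.0120456 + 0.0603585 = 0.0736751
Responsibility of State I: 0.00127104 / 0.0736751 ≈ 0.0173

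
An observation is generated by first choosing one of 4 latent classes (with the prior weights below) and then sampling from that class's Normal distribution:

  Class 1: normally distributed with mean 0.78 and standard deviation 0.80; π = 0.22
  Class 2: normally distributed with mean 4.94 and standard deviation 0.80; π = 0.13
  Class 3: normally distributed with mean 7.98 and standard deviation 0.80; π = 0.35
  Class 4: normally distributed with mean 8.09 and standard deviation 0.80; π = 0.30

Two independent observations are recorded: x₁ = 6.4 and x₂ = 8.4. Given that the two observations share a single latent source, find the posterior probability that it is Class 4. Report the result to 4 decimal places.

0.4079

P(component k | x) = P(Z=k)·f_k(x) / marginal(x), where marginal(x) = Σ_j P(Z=j)·f_j(x).
Since both observations come from the same component, the likelihood for component k is f_k(x₁)·f_k(x₂).
  L_1 = [(1/(0.80·√(2π)))·exp(−(6.4−0.78)²/(2·0.80²)) = 0.498678·exp(-24.67531) = 9.58226e-12] × [9.93118e-21] = 9.51632e-32
  L_2 = [(1/(0.80·√(2π)))·exp(−(6.4−4.94)²/(2·0.80²)) = 0.498678·exp(-1.66531) = 0.0943157] × [4.32459e-05] = 4.07877e-06
  L_3 = [(1/(0.80·√(2π)))·exp(−(6.4−7.98)²/(2·0.80²)) = 0.498678·exp(-1.95031) = 0.0709268] × [0.434479] = 0.0308162
  L_4 = [(1/(0.80·√(2π)))·exp(−(6.4−8.09)²/(2·0.80²)) = 0.498678·exp(-2.23133) = 0.0535509] × [0.462609] = 0.0247731
Prior × likelihood for each component:
  P(Z=1)·L_1 = 0.22 × 9.51632e-32 = 2.09359e-32
  P(Z=2)·L_2 = 0.13 × 4.07877e-06 = 5.3024e-07
  P(Z=3)·L_3 = 0.35 × 0.0308162 = 0.0107857
  P(Z=4)·L_4 = 0.30 × 0.0247731 = 0.00743194
Denominator: 2.09359e-32 + 5.3024e-07 + 0.0107857 + 0.00743194 = 0.0182181
P(Class 4 | x) = 0.00743194 / 0.0182181 ≈ 0.4079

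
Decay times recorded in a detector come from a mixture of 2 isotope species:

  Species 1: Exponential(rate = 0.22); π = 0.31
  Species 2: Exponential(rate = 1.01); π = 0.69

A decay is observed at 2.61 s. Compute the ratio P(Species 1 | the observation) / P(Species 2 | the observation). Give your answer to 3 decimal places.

Posterior odds = (w_i f_i(x)) / (w_j f_j(x)); the normalising sum cancels.
Exponential densities:
  p_1 = 0.123894
  p_2 = 0.0723565
Odds = (0.31/0.69) × (0.123894/0.0723565) = 0.449275 × 1.71227 ≈ 0.769

0.769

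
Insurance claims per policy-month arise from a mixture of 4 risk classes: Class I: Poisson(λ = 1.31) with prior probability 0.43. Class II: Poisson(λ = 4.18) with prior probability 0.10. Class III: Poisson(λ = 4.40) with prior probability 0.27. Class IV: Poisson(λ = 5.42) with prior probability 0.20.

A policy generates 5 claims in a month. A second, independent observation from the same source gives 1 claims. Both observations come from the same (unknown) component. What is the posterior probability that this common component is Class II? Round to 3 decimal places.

By Bayes' theorem, P(k | x) = π_k f_k(x) / Σ_j π_j f_j(x).
Since both observations come from the same component, the likelihood for component k is f_k(x₁)·f_k(x₂).
  f_I = [e^(−1.31)·1.31^5/5! = 0.0086746] × [0.353464] = 0.00306616
  f_II = [e^(−4.18)·4.18^5/5! = 0.162686] × [0.0639478] = 0.0104034
  f_III = [e^(−4.40)·4.40^5/5! = 0.168728] × [0.0540203] = 0.00911472
  f_IV = [e^(−5.42)·5.42^5/5! = 0.17256] × [0.0239951] = 0.00414059
Weight by the priors:
  π_I·f_I = 0.43 × 0.00306616 = 0.00131845
  π_II·f_II = 0.10 × 0.0104034 = 0.00104034
  π_III·f_III = 0.27 × 0.00911472 = 0.00246097
  π_IV·f_IV = 0.20 × 0.00414059 = 0.000828118
Marginal: 0.00131845 + 0.00104034 + 0.00246097 + 0.000828118 = 0.00564788
P(Class II | x) = 0.00104034 / 0.00564788 ≈ 0.184

0.184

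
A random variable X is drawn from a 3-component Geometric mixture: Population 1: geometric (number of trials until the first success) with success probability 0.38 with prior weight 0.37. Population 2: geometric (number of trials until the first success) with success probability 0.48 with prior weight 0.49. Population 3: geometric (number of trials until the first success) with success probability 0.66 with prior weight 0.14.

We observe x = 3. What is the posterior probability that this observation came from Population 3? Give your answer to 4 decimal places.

P(component k | x) = π_k·f_k(x) / marginal(x), where marginal(x) = Σ_j π_j·f_j(x).
Component likelihoods at x = 3:
  L_1 = 0.38·(1−0.38)^2 = 0.38·0.3844 = 0.146072
  L_2 = 0.48·(1−0.48)^2 = 0.48·0.2704 = 0.129792
  L_3 = 0.66·(1−0.66)^2 = 0.66·0.1156 = 0.076296
Multiply by the mixture weights:
  π_1·L_1 = 0.37 × 0.146072 = 0.0540466
  π_2·L_2 = 0.49 × 0.129792 = 0.0635981
  π_3·L_3 = 0.14 × 0.076296 = 0.0106814
Marginal: 0.0540466 + 0.0635981 + 0.0106814 = 0.128326
P(Population 3 | the observation) = 0.0106814 / 0.128326 ≈ 0.0832

0.0832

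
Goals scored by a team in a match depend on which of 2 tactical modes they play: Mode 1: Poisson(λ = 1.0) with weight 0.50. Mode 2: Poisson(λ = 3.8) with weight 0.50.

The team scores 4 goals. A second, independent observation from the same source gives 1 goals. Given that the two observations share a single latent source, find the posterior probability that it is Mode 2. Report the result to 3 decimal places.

Posterior ∝ prior × likelihood, so P(k | x) ∝ π_k f_k(x); normalise over all components.
Since both observations come from the same component, the likelihood for component k is f_k(x₁)·f_k(x₂).
  f_1 = [e^(−1.0)·1.0^4/4! = 0.0153283] × [0.367879] = 0.00563897
  f_2 = [e^(−3.8)·3.8^4/4! = 0.194359] × [0.0850089] = 0.0165222
Multiply by the mixture weights:
  π_1·f_1 = 0.50 × 0.00563897 = 0.00281949
  π_2·f_2 = 0.50 × 0.0165222 = 0.00826112
Marginal: 0.00281949 + 0.00826112 = 0.0110806
So the posterior for Mode 2 is 0.00826112 / 0.0110806 ≈ 0.746.

0.746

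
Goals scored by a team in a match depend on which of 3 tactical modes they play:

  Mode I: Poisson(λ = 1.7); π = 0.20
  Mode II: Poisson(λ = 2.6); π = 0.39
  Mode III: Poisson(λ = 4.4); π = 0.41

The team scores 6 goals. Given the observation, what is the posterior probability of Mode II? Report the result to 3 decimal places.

0.193

Posterior ∝ prior × likelihood, so P(k | x) ∝ π_k f_k(x); normalise over all components.
Component likelihoods at x = 6 goals:
  L_I = 0.00612436
  L_II = 0.0318671
  L_III = 0.123734
Multiply by the mixture weights:
  π_I·L_I = 0.20 × 0.00612436 = 0.00122487
  π_II·L_II = 0.39 × 0.0318671 = 0.0124282
  π_III·L_III = 0.41 × 0.123734 = 0.0507308
Marginal: 0.00122487 + 0.0124282 + 0.0507308 = 0.0643838
P(Mode II | the observation) = 0.0124282 / 0.0643838 ≈ 0.193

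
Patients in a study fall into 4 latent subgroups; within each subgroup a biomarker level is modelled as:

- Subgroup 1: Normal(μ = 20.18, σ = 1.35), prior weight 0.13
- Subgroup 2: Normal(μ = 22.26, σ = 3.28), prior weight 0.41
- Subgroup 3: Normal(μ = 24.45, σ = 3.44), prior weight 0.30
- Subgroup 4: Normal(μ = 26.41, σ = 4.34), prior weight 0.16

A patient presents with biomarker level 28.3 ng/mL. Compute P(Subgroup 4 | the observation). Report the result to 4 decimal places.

Apply Bayes' rule: the posterior for each component is proportional to its prior times its likelihood at x.
Normal densities:
  L_1 = 4.11741e-09
  L_2 = 0.0223199
  L_3 = 0.0619952
  L_4 = 0.0836063
Multiply by the mixture weights:
  w_1·L_1 = 0.13 × 4.11741e-09 = 5.35263e-10
  w_2·L_2 = 0.41 × 0.0223199 = 0.00915117
  w_3·L_3 = 0.30 × 0.0619952 = 0.0185986
  w_4·L_4 = 0.16 × 0.0836063 = 0.013377
Denominator: 5.35263e-10 + 0.00915117 + 0.0185986 + 0.013377 = 0.0411267
P(Subgroup 4 | data) ≈ 0.3253

0.3253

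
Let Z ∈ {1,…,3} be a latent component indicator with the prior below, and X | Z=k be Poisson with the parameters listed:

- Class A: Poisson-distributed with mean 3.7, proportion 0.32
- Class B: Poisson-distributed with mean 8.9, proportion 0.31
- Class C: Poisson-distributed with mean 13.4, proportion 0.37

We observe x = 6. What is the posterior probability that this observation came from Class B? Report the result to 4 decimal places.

The responsibility of component k is π_k f_k(x) divided by Σ_j π_j f_j(x).
Evaluate each component's likelihood at the observed value:
  L_A = e^(−3.7)·3.7^6/6! = 0.0881025
  L_B = e^(−8.9)·8.9^6/6! = 0.0941427
  L_C = e^(−13.4)·13.4^6/6! = 0.0121829
Prior × likelihood for each component:
  π_A·L_A = 0.32 × 0.0881025 = 0.0281928
  π_B·L_B = 0.31 × 0.0941427 = 0.0291842
  π_C·L_C = 0.37 × 0.0121829 = 0.00450767
Denominator: 0.0281928 + 0.0291842 + 0.00450767 = 0.0618847
P(Class B | 6) = 0.0291842 / 0.0618847 ≈ 0.4716

0.4716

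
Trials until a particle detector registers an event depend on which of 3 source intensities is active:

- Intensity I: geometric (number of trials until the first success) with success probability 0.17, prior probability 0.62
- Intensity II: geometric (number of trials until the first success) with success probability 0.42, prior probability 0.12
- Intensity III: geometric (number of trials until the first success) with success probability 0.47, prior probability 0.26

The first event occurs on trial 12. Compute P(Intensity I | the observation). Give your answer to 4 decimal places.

0.9827

Apply Bayes' rule: the posterior for each component is proportional to its prior times its likelihood at x.
Evaluate each component's likelihood at the observed value:
  f_I = 0.0218931
  f_II = 0.00104944
  f_III = 0.000435645
Weight by the priors:
  π_I·f_I = 0.62 × 0.0218931 = 0.0135737
  π_II·f_II = 0.12 × 0.00104944 = 0.000125933
  π_III·f_III = 0.26 × 0.000435645 = 0.000113268
Sum: 0.0135737 + 0.000125933 + 0.000113268 = 0.0138129
P(Intensity I | 12) ≈ 0.9827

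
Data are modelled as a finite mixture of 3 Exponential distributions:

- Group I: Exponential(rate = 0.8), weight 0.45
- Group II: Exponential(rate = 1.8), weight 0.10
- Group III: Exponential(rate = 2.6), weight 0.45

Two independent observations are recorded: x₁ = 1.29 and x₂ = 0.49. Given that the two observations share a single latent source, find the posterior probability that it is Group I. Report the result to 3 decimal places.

Apply Bayes' rule: the posterior for each component is proportional to its prior times its likelihood at x.
Since both observations come from the same component, the likelihood for component k is f_k(x₁)·f_k(x₂).
  p_I = [0.285035] × [0.540563] = 0.154079
  p_II = [0.176539] × [0.745118] = 0.131542
  p_III = [0.0908552] × [0.727247] = 0.0660742
Prior × likelihood for each component:
  π_I·p_I = 0.45 × 0.154079 = 0.0693357
  π_II·p_II = 0.10 × 0.131542 = 0.0131542
  π_III·p_III = 0.45 × 0.0660742 = 0.0297334
Marginal: 0.0693357 + 0.0131542 + 0.0297334 = 0.112223
So the posterior for Group I is 0.0693357 / 0.112223 ≈ 0.618.

0.618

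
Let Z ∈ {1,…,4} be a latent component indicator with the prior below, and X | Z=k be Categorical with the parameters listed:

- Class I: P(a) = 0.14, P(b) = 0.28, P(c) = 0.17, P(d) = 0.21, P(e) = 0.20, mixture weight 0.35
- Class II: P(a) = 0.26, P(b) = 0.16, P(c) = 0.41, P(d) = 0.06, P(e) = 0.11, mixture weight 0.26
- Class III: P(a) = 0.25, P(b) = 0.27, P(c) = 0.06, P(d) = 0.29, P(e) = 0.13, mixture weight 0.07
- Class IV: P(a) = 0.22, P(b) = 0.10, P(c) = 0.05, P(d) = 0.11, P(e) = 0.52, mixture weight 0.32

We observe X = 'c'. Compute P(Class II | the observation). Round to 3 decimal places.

Posterior ∝ prior × likelihood, so P(k | x) ∝ P(Z=k) f_k(x); normalise over all components.
Component likelihoods at x = 'c':
  L_I = P(c | comp) = 0.17
  L_II = P(c | comp) = 0.41
  L_III = P(c | comp) = 0.06
  L_IV = P(c | comp) = 0.05
Unnormalised posteriors:
  P(Z=I)·L_I = 0.35 × 0.17 = 0.0595
  P(Z=II)·L_II = 0.26 × 0.41 = 0.1066
  P(Z=III)·L_III = 0.07 × 0.06 = 0.0042
  P(Z=IV)·L_IV = 0.32 × 0.05 = 0.016
Sum: 0.0595 + 0.1066 + 0.0042 + 0.016 = 0.1863
P(Class II | x) = 0.1066 / 0.1863 ≈ 0.572

0.572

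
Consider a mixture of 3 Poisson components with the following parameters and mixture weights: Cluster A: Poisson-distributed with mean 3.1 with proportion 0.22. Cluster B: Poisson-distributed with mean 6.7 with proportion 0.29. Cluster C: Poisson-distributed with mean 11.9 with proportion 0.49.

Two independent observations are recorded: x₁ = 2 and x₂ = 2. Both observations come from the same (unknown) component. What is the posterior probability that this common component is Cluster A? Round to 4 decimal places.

Apply Bayes' rule: the posterior for each component is proportional to its prior times its likelihood at x.
Since both observations come from the same component, the likelihood for component k is f_k(x₁)·f_k(x₂).
  p_A = [0.216461] × [0.216461] = 0.0468555
  p_B = [0.0276278] × [0.0276278] = 0.000763296
  p_C = [0.000480795] × [0.000480795] = 2.31163e-07
Multiply by the mixture weights:
  P(Z=A)·p_A = 0.22 × 0.0468555 = 0.0103082
  P(Z=B)·p_B = 0.29 × 0.000763296 = 0.000221356
  P(Z=C)·p_C = 0.49 × 2.31163e-07 = 1.1327e-07
Sum: 0.0103082 + 0.000221356 + 1.1327e-07 = 0.0105297
Responsibility of Cluster A: 0.0103082 / 0.0105297 ≈ 0.9790

0.9790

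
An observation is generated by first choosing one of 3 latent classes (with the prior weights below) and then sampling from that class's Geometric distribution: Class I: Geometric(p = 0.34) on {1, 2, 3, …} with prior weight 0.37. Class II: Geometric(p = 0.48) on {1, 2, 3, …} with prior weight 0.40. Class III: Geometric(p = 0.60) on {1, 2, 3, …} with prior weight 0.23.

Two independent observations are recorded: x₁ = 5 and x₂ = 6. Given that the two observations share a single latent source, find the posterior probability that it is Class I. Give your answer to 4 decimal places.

Apply Bayes' rule: the posterior for each component is proportional to its prior times its likelihood at x.
Since both observations come from the same component, the likelihood for component k is f_k(x₁)·f_k(x₂).
  L_I = [0.34·(1−0.34)^4 = 0.34·0.189747 = 0.0645141] × [0.0425793] = 0.00274697
  L_II = [0.48·(1−0.48)^4 = 0.48·0.0731162 = 0.0350958] × [0.0182498] = 0.00064049
  L_III = [0.60·(1−0.60)^4 = 0.60·0.0256 = 0.01536] × [0.006144] = 9.43718e-05
Weight by the priors:
  w_I·L_I = 0.37 × 0.00274697 = 0.00101638
  w_II·L_II = 0.40 × 0.00064049 = 0.000256196
  w_III·L_III = 0.23 × 9.43718e-05 = 2.17055e-05
Denominator: 0.00101638 + 0.000256196 + 2.17055e-05 = 0.00129428
So the posterior for Class I is 0.00101638 / 0.00129428 ≈ 0.7853.

0.7853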